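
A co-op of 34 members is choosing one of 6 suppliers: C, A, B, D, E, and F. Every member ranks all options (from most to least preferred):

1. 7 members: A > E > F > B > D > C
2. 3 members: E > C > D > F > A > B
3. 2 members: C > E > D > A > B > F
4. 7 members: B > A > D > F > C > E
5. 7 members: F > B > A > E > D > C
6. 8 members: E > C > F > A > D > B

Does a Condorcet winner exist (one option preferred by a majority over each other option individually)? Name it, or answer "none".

Checking pairwise contests:
A beats C 21–13.
F beats A 18–16.
A beats B 20–14.
A beats D 29–5.
A beats E 21–13.
E beats F 20–14.
Every option loses at least one head-to-head, so there is no Condorcet winner.

none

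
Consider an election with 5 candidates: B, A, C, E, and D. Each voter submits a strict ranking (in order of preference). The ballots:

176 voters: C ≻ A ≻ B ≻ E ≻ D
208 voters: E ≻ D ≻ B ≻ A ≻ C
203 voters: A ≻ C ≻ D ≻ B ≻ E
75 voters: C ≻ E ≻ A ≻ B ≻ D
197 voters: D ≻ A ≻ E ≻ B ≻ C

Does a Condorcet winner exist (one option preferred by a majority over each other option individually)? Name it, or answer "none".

A vs B: 651–208 for A.
A vs C: 608–251 for A.
A vs E: 576–283 for A.
A vs D: 454–405 for A.
A beats every other option head-to-head.

A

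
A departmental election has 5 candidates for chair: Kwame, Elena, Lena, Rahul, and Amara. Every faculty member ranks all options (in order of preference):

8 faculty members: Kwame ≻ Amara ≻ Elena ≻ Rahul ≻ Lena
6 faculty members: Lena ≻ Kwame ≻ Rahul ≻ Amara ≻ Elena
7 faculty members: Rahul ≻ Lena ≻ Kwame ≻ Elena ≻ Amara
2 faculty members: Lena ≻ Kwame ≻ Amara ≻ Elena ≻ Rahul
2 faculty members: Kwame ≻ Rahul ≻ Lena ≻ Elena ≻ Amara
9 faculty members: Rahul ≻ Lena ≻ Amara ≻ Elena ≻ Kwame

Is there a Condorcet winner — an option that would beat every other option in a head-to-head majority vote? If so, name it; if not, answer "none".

none

Checking pairwise contests:
Lena beats Kwame 24–10.
Kwame beats Elena 25–9.
Rahul beats Lena 26–8.
Kwame beats Rahul 18–16.
Kwame beats Amara 25–9.
Every option loses at least one head-to-head, so there is no Condorcet winner.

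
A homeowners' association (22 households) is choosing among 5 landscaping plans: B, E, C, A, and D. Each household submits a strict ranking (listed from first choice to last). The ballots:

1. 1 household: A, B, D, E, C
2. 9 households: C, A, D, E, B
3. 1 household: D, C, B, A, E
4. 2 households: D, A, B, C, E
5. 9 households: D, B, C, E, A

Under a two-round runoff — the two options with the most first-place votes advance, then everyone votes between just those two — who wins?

Round 1 first-place votes: B 0, E 0, C 9, A 1, D 12.
D and C advance.
Runoff: D is preferred to C by 13 voters; C by 9.
D wins the runoff.

D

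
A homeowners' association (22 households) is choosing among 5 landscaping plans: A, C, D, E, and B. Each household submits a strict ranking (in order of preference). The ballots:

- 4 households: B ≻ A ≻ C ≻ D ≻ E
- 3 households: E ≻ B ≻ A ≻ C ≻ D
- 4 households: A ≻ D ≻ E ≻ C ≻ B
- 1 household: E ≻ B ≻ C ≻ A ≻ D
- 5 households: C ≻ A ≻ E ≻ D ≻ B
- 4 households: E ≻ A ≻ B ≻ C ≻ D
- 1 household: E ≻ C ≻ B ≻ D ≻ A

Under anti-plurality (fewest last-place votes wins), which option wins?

Last-place votes: A 1, C 0, D 8, E 4, B 9.
C is ranked last by the fewest voters, so C wins.

C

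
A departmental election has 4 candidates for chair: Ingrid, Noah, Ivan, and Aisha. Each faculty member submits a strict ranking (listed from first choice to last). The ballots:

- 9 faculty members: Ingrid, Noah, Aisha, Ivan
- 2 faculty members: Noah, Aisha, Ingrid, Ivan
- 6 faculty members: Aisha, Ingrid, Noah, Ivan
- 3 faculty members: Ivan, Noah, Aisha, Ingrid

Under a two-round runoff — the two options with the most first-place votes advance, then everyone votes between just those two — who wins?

Round 1 first-place votes: Ingrid 9, Noah 2, Ivan 3, Aisha 6.
Ingrid and Aisha advance.
Runoff: Ingrid is preferred to Aisha by 9 voters; Aisha by 11.
Aisha wins the runoff.

Aisha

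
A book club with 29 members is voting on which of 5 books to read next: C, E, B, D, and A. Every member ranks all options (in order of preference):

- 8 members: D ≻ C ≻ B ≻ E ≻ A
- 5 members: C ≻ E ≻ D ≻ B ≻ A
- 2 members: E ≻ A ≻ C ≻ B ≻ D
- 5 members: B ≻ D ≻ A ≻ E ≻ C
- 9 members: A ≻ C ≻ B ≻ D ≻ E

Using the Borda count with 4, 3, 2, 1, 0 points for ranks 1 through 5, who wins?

C

C: 8·3 + 5·4 + 2·2 + 5·0 + 9·3 = 75
E: 8·1 + 5·3 + 2·4 + 5·1 + 9·0 = 36
B: 8·2 + 5·1 + 2·1 + 5·4 + 9·2 = 61
D: 8·4 + 5·2 + 2·0 + 5·3 + 9·1 = 66
A: 8·0 + 5·0 + 2·3 + 5·2 + 9·4 = 52
C has the highest Borda score (75).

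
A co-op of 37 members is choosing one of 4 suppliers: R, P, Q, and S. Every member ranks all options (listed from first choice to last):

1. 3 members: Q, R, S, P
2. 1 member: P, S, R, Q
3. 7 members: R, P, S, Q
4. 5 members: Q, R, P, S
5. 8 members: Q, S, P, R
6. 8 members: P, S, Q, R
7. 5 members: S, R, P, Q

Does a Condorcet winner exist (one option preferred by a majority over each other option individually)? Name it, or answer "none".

none

Checking pairwise contests:
Q beats R 24–13.
R beats P 20–17.
P beats Q 21–16.
P beats S 21–16.
Every option loses at least one head-to-head, so there is no Condorcet winner.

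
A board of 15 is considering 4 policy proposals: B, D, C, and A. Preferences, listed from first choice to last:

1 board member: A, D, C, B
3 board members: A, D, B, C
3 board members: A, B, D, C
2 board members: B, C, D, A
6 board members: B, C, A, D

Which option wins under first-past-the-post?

B

First-place votes: B 8, D 0, C 0, A 7.
B has the most first-place votes.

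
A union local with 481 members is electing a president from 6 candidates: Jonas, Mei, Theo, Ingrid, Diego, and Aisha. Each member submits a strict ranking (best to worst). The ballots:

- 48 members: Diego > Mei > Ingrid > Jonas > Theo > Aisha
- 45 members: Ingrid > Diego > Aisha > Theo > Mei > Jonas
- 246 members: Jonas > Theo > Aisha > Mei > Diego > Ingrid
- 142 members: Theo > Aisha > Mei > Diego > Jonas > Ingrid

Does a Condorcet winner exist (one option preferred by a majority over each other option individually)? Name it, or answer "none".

Jonas vs Mei: 246–235 for Jonas.
Jonas vs Theo: 294–187 for Jonas.
Jonas vs Ingrid: 388–93 for Jonas.
Jonas vs Diego: 246–235 for Jonas.
Jonas vs Aisha: 294–187 for Jonas.
Jonas beats every other option head-to-head.

Jonas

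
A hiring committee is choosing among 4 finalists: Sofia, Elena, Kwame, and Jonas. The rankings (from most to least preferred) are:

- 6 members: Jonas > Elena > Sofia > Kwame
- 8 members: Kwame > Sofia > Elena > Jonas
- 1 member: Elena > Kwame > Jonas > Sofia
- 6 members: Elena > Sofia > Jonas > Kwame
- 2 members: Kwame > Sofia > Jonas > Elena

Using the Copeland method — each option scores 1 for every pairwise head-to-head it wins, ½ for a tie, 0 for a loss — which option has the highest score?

Sofia: beats Kwame and Jonas; loses to Elena → score 2.
Elena: beats Sofia, Kwame, and Jonas → score 3.
Kwame: loses to Sofia, Elena, and Jonas → score 0.
Jonas: beats Kwame; loses to Sofia and Elena → score 1.
Elena has the best pairwise record.

Elena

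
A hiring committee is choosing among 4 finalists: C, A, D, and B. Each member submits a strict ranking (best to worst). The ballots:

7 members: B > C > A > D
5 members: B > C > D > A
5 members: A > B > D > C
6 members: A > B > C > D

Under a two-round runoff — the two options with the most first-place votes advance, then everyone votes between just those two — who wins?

B

Round 1 first-place votes: C 0, A 11, D 0, B 12.
B and A advance.
Runoff: B is preferred to A by 12 voters; A by 11.
B wins the runoff.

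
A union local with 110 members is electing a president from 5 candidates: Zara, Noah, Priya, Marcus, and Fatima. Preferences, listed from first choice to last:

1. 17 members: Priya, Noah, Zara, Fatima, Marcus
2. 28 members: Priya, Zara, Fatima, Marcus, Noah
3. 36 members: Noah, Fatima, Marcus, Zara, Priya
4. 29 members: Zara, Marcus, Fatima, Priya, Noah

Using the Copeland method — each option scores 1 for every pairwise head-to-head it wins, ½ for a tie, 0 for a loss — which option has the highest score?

Zara: beats Noah, Priya, Marcus, and Fatima → score 4.
Noah: loses to Zara, Priya, Marcus, and Fatima → score 0.
Priya: beats Noah; loses to Zara, Marcus, and Fatima → score 1.
Marcus: beats Noah and Priya; loses to Zara and Fatima → score 2.
Fatima: beats Noah, Priya, and Marcus; loses to Zara → score 3.
Zara has the best pairwise record.

Zara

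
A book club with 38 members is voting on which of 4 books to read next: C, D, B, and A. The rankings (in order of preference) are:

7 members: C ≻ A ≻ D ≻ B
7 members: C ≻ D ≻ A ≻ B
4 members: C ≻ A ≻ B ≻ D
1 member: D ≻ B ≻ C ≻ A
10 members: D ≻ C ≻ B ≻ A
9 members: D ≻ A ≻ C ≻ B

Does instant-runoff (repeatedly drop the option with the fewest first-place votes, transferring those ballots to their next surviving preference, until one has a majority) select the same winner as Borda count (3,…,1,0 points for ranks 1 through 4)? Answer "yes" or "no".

no

Instant-runoff — R1 C 18, D 20, B 0, A 0 (D winner). Winner: D.
Borda — scores: C 84, D 81, B 16, A 47. Winner: C.
The two methods disagree.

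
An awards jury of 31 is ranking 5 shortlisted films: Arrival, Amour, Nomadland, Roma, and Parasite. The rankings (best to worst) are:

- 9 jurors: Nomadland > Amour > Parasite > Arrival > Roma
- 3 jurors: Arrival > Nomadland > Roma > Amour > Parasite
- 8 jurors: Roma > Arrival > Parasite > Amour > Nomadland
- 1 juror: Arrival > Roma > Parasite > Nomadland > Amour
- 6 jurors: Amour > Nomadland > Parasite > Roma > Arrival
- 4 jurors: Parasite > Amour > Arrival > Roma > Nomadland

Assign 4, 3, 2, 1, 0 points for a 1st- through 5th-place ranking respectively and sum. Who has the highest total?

Amour

Arrival: 9·1 + 3·4 + 8·3 + 1·4 + 6·0 + 4·2 = 57
Amour: 9·3 + 3·1 + 8·1 + 1·0 + 6·4 + 4·3 = 74
Nomadland: 9·4 + 3·3 + 8·0 + 1·1 + 6·3 + 4·0 = 64
Roma: 9·0 + 3·2 + 8·4 + 1·3 + 6·1 + 4·1 = 51
Parasite: 9·2 + 3·0 + 8·2 + 1·2 + 6·2 + 4·4 = 64
Amour has the highest Borda score (74).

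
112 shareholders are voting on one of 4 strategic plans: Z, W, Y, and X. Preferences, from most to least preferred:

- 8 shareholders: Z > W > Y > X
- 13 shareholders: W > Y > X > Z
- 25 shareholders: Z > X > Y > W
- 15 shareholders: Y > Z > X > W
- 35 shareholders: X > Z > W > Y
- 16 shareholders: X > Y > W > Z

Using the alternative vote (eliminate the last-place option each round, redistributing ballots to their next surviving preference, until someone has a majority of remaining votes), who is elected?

X

Round 1: Z 33, W 13, Y 15, X 51. Eliminate W.
Round 2: Z 33, Y 28, X 51. Eliminate Y.
Round 3: Z 48, X 64. X has a majority.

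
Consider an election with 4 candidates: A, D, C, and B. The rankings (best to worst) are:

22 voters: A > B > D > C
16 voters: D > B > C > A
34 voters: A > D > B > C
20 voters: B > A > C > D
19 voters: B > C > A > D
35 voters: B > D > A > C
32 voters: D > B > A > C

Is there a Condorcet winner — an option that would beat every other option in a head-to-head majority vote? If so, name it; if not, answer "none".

B

B vs A: 122–56 for B.
B vs D: 96–82 for B.
B vs C: 178–0 for B.
B beats every other option head-to-head.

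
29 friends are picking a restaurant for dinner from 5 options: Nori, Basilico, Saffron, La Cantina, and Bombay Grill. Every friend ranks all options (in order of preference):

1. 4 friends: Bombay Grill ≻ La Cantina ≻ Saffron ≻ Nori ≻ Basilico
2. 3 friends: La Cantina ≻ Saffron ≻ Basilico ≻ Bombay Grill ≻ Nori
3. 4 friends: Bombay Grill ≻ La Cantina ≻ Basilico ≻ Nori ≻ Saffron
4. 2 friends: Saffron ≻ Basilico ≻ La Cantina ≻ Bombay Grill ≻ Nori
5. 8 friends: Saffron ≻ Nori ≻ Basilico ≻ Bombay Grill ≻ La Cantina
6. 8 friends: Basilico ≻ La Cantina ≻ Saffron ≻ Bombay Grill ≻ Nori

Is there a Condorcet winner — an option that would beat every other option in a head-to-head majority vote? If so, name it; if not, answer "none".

none

Checking pairwise contests:
Basilico beats Nori 17–12.
Saffron beats Basilico 17–12.
La Cantina beats Saffron 19–10.
Basilico beats La Cantina 18–11.
Basilico beats Bombay Grill 21–8.
Every option loses at least one head-to-head, so there is no Condorcet winner.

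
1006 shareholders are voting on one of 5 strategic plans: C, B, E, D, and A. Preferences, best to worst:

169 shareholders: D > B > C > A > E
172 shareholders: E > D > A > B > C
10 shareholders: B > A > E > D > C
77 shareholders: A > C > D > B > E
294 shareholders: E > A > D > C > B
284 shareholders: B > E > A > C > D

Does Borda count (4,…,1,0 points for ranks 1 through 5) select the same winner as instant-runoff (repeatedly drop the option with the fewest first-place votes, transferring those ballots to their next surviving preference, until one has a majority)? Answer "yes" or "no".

no

Borda — scores: C 1147, B 1932, E 2736, D 1944, A 2301. Winner: E.
Instant-runoff — R1 C 0, B 294, E 466, D 169, A 77 (C out); R2 B 294, E 466, D 169, A 77 (A out); R3 B 294, E 466, D 246 (D out); R4 B 540, E 466 (B winner). Winner: B.
The two methods disagree.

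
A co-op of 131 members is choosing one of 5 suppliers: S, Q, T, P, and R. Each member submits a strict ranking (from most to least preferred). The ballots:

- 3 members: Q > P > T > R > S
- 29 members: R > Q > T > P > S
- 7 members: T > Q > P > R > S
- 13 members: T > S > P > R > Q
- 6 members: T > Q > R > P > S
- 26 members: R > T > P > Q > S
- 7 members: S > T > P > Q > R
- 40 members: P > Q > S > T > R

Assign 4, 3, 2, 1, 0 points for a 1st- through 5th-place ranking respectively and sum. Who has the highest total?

S: 3·0 + 29·0 + 7·0 + 13·3 + 6·0 + 26·0 + 7·4 + 40·2 = 147
Q: 3·4 + 29·3 + 7·3 + 13·0 + 6·3 + 26·1 + 7·1 + 40·3 = 291
T: 3·2 + 29·2 + 7·4 + 13·4 + 6·4 + 26·3 + 7·3 + 40·1 = 307
P: 3·3 + 29·1 + 7·2 + 13·2 + 6·1 + 26·2 + 7·2 + 40·4 = 310
R: 3·1 + 29·4 + 7·1 + 13·1 + 6·2 + 26·4 + 7·0 + 40·0 = 255
P has the highest Borda score (310).

P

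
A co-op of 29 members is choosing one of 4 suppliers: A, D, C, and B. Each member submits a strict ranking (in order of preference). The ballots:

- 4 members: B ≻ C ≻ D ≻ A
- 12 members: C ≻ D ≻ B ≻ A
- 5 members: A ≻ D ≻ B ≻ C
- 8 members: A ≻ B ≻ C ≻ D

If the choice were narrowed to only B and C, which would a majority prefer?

Voters preferring B to C: 17; preferring C to B: 12.
B wins the head-to-head.

B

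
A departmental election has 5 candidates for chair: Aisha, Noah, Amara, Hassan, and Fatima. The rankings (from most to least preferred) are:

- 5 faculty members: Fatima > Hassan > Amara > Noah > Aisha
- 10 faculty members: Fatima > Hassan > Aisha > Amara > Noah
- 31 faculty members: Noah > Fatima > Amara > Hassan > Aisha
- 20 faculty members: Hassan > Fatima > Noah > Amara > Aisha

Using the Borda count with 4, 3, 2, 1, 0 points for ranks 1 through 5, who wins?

Aisha: 5·0 + 10·2 + 31·0 + 20·0 = 20
Noah: 5·1 + 10·0 + 31·4 + 20·2 = 169
Amara: 5·2 + 10·1 + 31·2 + 20·1 = 102
Hassan: 5·3 + 10·3 + 31·1 + 20·4 = 156
Fatima: 5·4 + 10·4 + 31·3 + 20·3 = 213
Fatima has the highest Borda score (213).

Fatima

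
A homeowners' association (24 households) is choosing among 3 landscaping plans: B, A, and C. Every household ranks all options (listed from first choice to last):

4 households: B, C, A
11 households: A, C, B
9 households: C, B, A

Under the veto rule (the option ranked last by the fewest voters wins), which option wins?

C

Last-place votes: B 11, A 13, C 0.
C is ranked last by the fewest voters, so C wins.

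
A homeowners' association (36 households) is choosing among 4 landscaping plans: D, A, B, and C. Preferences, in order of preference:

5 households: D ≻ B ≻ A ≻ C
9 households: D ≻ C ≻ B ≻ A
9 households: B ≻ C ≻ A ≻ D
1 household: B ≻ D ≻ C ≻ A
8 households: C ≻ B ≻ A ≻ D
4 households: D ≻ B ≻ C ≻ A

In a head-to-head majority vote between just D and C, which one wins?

D

Voters preferring D to C: 19; preferring C to D: 17.
D wins the head-to-head.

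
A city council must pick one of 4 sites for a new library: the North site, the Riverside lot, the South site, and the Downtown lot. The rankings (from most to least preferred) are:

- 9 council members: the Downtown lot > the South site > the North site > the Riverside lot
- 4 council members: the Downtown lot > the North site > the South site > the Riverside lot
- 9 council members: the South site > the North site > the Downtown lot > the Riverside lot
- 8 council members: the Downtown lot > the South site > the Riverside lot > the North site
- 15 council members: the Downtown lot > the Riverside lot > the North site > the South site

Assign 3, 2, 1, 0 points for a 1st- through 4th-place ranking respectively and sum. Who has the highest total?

the Downtown lot

the North site: 9·1 + 4·2 + 9·2 + 8·0 + 15·1 = 50
the Riverside lot: 9·0 + 4·0 + 9·0 + 8·1 + 15·2 = 38
the South site: 9·2 + 4·1 + 9·3 + 8·2 + 15·0 = 65
the Downtown lot: 9·3 + 4·3 + 9·1 + 8·3 + 15·3 = 117
the Downtown lot has the highest Borda score (117).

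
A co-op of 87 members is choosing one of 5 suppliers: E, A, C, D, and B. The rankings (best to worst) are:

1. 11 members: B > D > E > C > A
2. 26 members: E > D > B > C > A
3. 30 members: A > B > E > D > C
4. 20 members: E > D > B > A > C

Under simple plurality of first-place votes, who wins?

E

First-place votes: E 46, A 30, C 0, D 0, B 11.
E has the most first-place votes.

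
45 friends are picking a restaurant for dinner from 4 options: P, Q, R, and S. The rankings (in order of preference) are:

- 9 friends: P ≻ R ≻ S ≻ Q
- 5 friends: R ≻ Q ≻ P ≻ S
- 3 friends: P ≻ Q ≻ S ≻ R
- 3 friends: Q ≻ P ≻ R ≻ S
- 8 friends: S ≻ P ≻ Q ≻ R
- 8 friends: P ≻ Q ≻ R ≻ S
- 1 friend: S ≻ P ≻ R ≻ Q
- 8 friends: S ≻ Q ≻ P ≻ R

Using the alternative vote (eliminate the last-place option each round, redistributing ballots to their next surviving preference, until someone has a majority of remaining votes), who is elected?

Round 1: P 20, Q 3, R 5, S 17. Eliminate Q.
Round 2: P 23, R 5, S 17. P has a majority.

P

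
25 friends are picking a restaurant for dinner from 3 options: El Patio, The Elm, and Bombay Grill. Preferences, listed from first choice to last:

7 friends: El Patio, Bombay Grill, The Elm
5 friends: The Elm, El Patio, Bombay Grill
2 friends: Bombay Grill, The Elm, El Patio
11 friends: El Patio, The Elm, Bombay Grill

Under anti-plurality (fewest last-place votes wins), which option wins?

El Patio

Last-place votes: El Patio 2, The Elm 7, Bombay Grill 16.
El Patio is ranked last by the fewest voters, so El Patio wins.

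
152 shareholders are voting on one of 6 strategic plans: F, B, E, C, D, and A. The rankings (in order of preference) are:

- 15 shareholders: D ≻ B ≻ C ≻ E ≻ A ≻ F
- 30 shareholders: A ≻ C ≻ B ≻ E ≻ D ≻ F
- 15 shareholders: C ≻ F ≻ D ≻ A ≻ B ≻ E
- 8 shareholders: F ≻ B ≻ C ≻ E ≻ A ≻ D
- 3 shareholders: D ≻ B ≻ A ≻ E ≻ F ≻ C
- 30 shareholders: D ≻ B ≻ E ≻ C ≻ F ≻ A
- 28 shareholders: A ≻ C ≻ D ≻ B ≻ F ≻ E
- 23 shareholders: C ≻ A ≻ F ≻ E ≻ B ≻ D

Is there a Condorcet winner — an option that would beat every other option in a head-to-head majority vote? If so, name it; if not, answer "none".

C

C vs F: 141–11 for C.
C vs B: 96–56 for C.
C vs E: 119–33 for C.
C vs D: 104–48 for C.
C vs A: 91–61 for C.
C beats every other option head-to-head.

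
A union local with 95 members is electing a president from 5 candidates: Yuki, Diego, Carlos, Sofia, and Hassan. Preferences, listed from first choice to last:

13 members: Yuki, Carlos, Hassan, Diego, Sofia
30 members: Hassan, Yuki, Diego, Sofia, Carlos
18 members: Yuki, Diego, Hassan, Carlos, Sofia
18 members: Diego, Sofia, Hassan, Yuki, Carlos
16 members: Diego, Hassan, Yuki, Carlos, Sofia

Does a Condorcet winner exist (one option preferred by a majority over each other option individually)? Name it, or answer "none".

none

Checking pairwise contests:
Hassan beats Yuki 64–31.
Yuki beats Diego 61–34.
Yuki beats Carlos 95–0.
Yuki beats Sofia 77–18.
Diego beats Hassan 52–43.
Every option loses at least one head-to-head, so there is no Condorcet winner.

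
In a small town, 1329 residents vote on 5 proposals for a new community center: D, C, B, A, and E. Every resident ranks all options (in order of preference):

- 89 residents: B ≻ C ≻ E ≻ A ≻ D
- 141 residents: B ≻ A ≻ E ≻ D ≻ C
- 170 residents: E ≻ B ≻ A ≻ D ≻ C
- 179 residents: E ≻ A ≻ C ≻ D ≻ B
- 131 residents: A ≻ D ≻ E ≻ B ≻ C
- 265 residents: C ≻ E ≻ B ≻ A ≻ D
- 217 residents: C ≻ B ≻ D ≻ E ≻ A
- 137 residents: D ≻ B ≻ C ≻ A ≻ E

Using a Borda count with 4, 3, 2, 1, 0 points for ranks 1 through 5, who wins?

D: 89·0 + 141·1 + 170·1 + 179·1 + 131·3 + 265·0 + 217·2 + 137·4 = 1865
C: 89·3 + 141·0 + 170·0 + 179·2 + 131·0 + 265·4 + 217·4 + 137·2 = 2827
B: 89·4 + 141·4 + 170·3 + 179·0 + 131·1 + 265·2 + 217·3 + 137·3 = 3153
A: 89·1 + 141·3 + 170·2 + 179·3 + 131·4 + 265·1 + 217·0 + 137·1 = 2315
E: 89·2 + 141·2 + 170·4 + 179·4 + 131·2 + 265·3 + 217·1 + 137·0 = 3130
B has the highest Borda score (3153).

B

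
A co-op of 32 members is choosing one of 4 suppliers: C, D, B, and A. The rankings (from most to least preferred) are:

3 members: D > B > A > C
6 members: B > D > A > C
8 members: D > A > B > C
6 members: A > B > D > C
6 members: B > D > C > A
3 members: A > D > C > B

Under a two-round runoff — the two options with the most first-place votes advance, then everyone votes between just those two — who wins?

Round 1 first-place votes: C 0, D 11, B 12, A 9.
B and D advance.
Runoff: B is preferred to D by 18 voters; D by 14.
B wins the runoff.

B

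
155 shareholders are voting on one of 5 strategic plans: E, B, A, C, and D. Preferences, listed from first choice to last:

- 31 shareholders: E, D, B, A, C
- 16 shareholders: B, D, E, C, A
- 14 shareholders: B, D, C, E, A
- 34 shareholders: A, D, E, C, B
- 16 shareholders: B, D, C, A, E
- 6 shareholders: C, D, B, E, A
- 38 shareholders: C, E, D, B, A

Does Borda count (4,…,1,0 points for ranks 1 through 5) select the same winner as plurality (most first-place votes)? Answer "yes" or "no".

Borda — scores: E 358, B 296, A 183, C 286, D 427. Winner: D.
Plurality — first-place votes: E 31, B 46, A 34, C 44, D 0. Winner: B.
The two methods disagree.

no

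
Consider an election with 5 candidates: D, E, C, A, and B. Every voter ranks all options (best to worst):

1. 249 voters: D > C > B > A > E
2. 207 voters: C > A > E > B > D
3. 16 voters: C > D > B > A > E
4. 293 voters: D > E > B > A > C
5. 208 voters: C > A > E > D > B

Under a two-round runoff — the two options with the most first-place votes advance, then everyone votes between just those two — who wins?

Round 1 first-place votes: D 542, E 0, C 431, A 0, B 0.
D and C advance.
Runoff: D is preferred to C by 542 voters; C by 431.
D wins the runoff.

D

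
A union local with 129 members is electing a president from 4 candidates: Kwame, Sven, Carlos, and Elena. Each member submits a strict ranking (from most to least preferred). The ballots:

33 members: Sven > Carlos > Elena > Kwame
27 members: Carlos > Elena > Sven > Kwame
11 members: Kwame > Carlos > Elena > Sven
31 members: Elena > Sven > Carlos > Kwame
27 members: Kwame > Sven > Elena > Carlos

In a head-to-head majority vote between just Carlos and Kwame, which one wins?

Voters preferring Carlos to Kwame: 91; preferring Kwame to Carlos: 38.
Carlos wins the head-to-head.

Carlos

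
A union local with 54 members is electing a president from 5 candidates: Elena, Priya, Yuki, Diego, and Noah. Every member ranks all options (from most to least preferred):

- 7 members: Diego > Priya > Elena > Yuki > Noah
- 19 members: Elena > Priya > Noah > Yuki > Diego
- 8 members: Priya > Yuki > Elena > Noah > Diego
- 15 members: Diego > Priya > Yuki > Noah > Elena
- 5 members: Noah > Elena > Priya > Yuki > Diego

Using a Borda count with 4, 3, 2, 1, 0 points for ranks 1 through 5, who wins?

Priya

Elena: 7·2 + 19·4 + 8·2 + 15·0 + 5·3 = 121
Priya: 7·3 + 19·3 + 8·4 + 15·3 + 5·2 = 165
Yuki: 7·1 + 19·1 + 8·3 + 15·2 + 5·1 = 85
Diego: 7·4 + 19·0 + 8·0 + 15·4 + 5·0 = 88
Noah: 7·0 + 19·2 + 8·1 + 15·1 + 5·4 = 81
Priya has the highest Borda score (165).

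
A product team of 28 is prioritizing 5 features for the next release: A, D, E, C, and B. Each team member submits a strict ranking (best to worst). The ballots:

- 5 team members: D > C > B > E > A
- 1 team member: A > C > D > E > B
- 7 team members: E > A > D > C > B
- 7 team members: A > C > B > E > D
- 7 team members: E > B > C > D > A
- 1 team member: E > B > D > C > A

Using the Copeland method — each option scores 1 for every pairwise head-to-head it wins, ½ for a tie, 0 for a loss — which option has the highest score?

E

A: beats D, C, and B; loses to E → score 3.
D: loses to A, E, C, and B → score 0.
E: beats A, D, C, and B → score 4.
C: beats D and B; loses to A and E → score 2.
B: beats D; loses to A, E, and C → score 1.
E has the best pairwise record.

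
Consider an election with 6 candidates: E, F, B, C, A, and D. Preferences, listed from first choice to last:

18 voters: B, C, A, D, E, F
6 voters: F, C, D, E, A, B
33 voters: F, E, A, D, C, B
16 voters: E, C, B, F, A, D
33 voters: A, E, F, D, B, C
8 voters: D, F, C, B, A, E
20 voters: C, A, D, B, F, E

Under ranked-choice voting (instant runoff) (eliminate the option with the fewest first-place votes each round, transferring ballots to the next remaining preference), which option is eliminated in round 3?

Round 1: E 16, F 39, B 18, C 20, A 33, D 8. Eliminate D.
Round 2: E 16, F 47, B 18, C 20, A 33. Eliminate E.
Round 3: F 47, B 18, C 36, A 33. Eliminate B.

B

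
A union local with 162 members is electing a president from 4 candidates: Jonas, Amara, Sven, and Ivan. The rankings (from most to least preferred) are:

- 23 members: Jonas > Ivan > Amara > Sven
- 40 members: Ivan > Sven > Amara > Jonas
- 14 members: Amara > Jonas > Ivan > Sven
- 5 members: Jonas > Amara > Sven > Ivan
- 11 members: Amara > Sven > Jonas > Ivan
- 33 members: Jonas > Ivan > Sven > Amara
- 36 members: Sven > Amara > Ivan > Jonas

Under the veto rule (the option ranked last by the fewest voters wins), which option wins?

Ivan

Last-place votes: Jonas 76, Amara 33, Sven 37, Ivan 16.
Ivan is ranked last by the fewest voters, so Ivan wins.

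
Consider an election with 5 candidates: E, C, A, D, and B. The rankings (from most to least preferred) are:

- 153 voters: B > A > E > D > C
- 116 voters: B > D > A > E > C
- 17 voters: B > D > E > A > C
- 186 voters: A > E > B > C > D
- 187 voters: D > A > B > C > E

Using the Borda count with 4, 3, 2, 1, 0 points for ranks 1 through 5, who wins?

A

E: 153·2 + 116·1 + 17·2 + 186·3 + 187·0 = 1014
C: 153·0 + 116·0 + 17·0 + 186·1 + 187·1 = 373
A: 153·3 + 116·2 + 17·1 + 186·4 + 187·3 = 2013
D: 153·1 + 116·3 + 17·3 + 186·0 + 187·4 = 1300
B: 153·4 + 116·4 + 17·4 + 186·2 + 187·2 = 1890
A has the highest Borda score (2013).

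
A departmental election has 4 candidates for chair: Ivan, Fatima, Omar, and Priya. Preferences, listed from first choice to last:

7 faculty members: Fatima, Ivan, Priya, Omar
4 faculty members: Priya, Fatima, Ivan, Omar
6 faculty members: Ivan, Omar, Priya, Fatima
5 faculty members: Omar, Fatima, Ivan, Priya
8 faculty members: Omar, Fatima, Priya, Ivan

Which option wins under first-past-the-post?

Omar

First-place votes: Ivan 6, Fatima 7, Omar 13, Priya 4.
Omar has the most first-place votes.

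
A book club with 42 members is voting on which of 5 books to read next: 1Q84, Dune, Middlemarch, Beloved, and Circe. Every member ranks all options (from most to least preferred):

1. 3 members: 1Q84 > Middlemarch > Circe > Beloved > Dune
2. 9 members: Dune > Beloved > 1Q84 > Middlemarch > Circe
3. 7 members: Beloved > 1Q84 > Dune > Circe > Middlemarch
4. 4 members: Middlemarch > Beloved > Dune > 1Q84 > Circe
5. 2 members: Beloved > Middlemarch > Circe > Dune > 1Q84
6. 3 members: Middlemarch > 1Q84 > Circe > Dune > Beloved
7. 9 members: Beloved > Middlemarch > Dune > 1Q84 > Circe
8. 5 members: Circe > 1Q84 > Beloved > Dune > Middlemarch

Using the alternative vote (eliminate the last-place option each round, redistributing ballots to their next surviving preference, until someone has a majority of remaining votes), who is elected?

Beloved

Round 1: 1Q84 3, Dune 9, Middlemarch 7, Beloved 18, Circe 5. Eliminate 1Q84.
Round 2: Dune 9, Middlemarch 10, Beloved 18, Circe 5. Eliminate Circe.
Round 3: Dune 9, Middlemarch 10, Beloved 23. Beloved has a majority.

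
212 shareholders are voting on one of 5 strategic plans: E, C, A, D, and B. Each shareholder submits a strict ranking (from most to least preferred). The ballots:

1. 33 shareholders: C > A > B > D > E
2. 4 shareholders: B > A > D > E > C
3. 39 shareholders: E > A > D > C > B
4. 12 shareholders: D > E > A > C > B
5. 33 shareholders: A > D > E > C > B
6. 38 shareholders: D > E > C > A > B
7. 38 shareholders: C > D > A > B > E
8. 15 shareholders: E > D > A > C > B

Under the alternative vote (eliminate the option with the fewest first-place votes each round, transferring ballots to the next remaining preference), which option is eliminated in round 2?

Round 1: E 54, C 71, A 33, D 50, B 4. Eliminate B.
Round 2: E 54, C 71, A 37, D 50. Eliminate A.

A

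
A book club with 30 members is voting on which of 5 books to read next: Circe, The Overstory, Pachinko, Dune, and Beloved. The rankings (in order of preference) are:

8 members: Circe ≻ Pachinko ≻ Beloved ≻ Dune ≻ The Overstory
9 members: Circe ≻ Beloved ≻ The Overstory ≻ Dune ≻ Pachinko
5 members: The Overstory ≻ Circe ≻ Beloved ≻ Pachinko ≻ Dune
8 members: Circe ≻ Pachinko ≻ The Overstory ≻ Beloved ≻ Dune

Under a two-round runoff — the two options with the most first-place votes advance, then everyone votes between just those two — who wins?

Round 1 first-place votes: Circe 25, The Overstory 5, Pachinko 0, Dune 0, Beloved 0.
Circe and The Overstory advance.
Runoff: Circe is preferred to The Overstory by 25 voters; The Overstory by 5.
Circe wins the runoff.

Circe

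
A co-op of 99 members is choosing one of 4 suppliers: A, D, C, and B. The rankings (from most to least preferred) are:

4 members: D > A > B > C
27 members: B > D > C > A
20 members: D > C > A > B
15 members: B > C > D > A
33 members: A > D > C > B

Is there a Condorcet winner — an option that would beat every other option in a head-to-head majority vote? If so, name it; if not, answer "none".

D vs A: 66–33 for D.
D vs C: 84–15 for D.
D vs B: 57–42 for D.
D beats every other option head-to-head.

D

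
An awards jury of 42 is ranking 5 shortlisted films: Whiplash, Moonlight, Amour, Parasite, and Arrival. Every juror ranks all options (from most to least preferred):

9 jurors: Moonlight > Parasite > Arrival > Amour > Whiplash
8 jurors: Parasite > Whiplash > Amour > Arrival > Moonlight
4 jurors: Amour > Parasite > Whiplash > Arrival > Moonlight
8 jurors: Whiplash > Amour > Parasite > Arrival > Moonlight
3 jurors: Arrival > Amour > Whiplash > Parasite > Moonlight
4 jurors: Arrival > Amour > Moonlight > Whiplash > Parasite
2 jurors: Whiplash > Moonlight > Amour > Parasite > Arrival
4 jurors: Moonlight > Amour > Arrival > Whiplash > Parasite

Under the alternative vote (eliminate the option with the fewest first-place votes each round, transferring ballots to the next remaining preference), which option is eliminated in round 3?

Parasite

Round 1: Whiplash 10, Moonlight 13, Amour 4, Parasite 8, Arrival 7. Eliminate Amour.
Round 2: Whiplash 10, Moonlight 13, Parasite 12, Arrival 7. Eliminate Arrival.
Round 3: Whiplash 13, Moonlight 17, Parasite 12. Eliminate Parasite.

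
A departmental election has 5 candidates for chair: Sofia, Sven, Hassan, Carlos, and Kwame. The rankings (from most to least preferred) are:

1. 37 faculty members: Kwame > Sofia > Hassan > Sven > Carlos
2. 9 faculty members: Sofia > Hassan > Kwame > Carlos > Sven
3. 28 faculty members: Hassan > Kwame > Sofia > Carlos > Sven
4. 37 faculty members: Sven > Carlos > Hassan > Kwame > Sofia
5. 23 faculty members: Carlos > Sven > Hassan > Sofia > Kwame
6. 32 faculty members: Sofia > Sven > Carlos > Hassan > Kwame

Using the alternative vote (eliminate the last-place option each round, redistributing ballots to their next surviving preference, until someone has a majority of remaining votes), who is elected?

Sven

Round 1: Sofia 41, Sven 37, Hassan 28, Carlos 23, Kwame 37. Eliminate Carlos.
Round 2: Sofia 41, Sven 60, Hassan 28, Kwame 37. Eliminate Hassan.
Round 3: Sofia 41, Sven 60, Kwame 65. Eliminate Sofia.
Round 4: Sven 92, Kwame 74. Sven has a majority.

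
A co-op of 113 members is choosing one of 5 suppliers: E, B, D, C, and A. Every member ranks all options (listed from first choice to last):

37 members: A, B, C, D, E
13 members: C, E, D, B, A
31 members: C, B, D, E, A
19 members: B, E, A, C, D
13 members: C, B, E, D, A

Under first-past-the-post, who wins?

First-place votes: E 0, B 19, D 0, C 57, A 37.
C has the most first-place votes.

C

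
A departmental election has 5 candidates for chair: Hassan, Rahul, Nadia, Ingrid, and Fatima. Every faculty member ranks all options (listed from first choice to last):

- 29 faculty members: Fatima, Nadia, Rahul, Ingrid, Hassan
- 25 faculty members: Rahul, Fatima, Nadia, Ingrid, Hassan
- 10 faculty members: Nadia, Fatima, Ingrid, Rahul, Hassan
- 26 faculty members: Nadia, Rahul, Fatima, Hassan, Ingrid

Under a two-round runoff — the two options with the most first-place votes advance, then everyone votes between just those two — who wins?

Fatima

Round 1 first-place votes: Hassan 0, Rahul 25, Nadia 36, Ingrid 0, Fatima 29.
Nadia and Fatima advance.
Runoff: Nadia is preferred to Fatima by 36 voters; Fatima by 54.
Fatima wins the runoff.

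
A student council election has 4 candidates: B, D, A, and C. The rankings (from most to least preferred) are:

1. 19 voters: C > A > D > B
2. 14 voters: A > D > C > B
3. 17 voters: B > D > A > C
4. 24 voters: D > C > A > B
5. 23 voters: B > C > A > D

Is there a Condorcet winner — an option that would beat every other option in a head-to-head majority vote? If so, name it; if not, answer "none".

none

Checking pairwise contests:
D beats B 57–40.
A beats D 56–41.
C beats A 66–31.
D beats C 55–42.
Every option loses at least one head-to-head, so there is no Condorcet winner.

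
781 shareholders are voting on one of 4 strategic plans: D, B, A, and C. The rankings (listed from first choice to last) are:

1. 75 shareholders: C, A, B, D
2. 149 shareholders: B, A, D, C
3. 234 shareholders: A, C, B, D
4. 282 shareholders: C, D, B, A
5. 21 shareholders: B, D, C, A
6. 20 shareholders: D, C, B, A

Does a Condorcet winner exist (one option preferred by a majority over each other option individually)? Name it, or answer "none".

C

C vs D: 591–190 for C.
C vs B: 611–170 for C.
C vs A: 398–383 for C.
C beats every other option head-to-head.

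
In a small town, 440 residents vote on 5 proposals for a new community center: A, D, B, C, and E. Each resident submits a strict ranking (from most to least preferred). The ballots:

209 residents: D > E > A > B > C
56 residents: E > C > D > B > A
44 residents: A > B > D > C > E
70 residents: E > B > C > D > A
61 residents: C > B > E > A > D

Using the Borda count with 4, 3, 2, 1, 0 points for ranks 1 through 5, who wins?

A: 209·2 + 56·0 + 44·4 + 70·0 + 61·1 = 655
D: 209·4 + 56·2 + 44·2 + 70·1 + 61·0 = 1106
B: 209·1 + 56·1 + 44·3 + 70·3 + 61·3 = 790
C: 209·0 + 56·3 + 44·1 + 70·2 + 61·4 = 596
E: 209·3 + 56·4 + 44·0 + 70·4 + 61·2 = 1253
E has the highest Borda score (1253).

E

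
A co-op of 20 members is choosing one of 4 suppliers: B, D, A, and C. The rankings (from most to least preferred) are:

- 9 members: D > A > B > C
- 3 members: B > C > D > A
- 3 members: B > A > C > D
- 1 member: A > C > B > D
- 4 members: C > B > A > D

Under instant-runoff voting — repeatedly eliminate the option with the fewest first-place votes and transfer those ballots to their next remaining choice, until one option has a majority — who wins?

Round 1: B 6, D 9, A 1, C 4. Eliminate A.
Round 2: B 6, D 9, C 5. Eliminate C.
Round 3: B 11, D 9. B has a majority.

B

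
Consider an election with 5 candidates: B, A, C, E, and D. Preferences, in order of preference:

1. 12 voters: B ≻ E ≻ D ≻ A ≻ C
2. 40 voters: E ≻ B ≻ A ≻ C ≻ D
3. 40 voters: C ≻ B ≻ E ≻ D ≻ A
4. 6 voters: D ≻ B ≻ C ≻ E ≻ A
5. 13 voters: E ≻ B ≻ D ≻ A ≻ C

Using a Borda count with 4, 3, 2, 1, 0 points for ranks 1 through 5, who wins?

B: 12·4 + 40·3 + 40·3 + 6·3 + 13·3 = 345
A: 12·1 + 40·2 + 40·0 + 6·0 + 13·1 = 105
C: 12·0 + 40·1 + 40·4 + 6·2 + 13·0 = 212
E: 12·3 + 40·4 + 40·2 + 6·1 + 13·4 = 334
D: 12·2 + 40·0 + 40·1 + 6·4 + 13·2 = 114
B has the highest Borda score (345).

B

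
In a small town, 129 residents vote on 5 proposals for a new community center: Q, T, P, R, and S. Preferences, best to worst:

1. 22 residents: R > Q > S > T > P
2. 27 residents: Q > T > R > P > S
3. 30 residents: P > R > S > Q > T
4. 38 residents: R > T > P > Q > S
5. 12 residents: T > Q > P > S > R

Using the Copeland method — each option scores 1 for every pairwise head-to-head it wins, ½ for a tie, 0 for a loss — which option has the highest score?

Q: beats T and S; loses to P and R → score 2.
T: beats P and S; loses to Q and R → score 2.
P: beats Q and S; loses to T and R → score 2.
R: beats Q, T, P, and S → score 4.
S: loses to Q, T, P, and R → score 0.
R has the best pairwise record.

R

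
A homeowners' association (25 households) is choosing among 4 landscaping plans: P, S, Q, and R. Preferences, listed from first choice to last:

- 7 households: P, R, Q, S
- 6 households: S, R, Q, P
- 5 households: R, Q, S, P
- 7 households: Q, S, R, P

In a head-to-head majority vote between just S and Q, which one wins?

Q

Voters preferring S to Q: 6; preferring Q to S: 19.
Q wins the head-to-head.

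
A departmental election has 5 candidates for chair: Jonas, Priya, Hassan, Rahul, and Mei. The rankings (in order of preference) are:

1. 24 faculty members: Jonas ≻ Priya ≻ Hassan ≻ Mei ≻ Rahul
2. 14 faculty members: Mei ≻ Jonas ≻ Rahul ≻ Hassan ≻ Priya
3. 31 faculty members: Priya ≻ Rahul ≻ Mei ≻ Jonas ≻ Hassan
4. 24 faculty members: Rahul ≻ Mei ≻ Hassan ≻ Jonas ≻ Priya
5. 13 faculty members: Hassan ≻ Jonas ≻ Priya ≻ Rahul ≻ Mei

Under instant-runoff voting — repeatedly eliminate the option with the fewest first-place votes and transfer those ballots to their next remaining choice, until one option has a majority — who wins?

Jonas

Round 1: Jonas 24, Priya 31, Hassan 13, Rahul 24, Mei 14. Eliminate Hassan.
Round 2: Jonas 37, Priya 31, Rahul 24, Mei 14. Eliminate Mei.
Round 3: Jonas 51, Priya 31, Rahul 24. Eliminate Rahul.
Round 4: Jonas 75, Priya 31. Jonas has a majority.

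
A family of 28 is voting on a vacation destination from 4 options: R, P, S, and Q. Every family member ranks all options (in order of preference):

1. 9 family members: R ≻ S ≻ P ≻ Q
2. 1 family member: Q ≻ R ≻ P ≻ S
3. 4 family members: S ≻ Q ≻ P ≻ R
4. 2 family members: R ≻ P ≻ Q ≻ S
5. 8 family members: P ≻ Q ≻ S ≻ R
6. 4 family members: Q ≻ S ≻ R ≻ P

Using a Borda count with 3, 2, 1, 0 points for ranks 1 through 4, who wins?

S

R: 9·3 + 1·2 + 4·0 + 2·3 + 8·0 + 4·1 = 39
P: 9·1 + 1·1 + 4·1 + 2·2 + 8·3 + 4·0 = 42
S: 9·2 + 1·0 + 4·3 + 2·0 + 8·1 + 4·2 = 46
Q: 9·0 + 1·3 + 4·2 + 2·1 + 8·2 + 4·3 = 41
S has the highest Borda score (46).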